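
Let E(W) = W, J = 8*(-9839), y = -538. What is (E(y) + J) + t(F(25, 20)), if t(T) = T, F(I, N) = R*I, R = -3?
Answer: -79325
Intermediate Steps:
J = -78712
F(I, N) = -3*I
(E(y) + J) + t(F(25, 20)) = (-538 - 78712) - 3*25 = -79250 - 75 = -79325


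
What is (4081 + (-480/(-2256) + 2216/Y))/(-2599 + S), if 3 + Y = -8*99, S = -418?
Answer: -152390363/112730205 ≈ -1.3518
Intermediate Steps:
Y = -795 (Y = -3 - 8*99 = -3 - 792 = -795)
(4081 + (-480/(-2256) + 2216/Y))/(-2599 + S) = (4081 + (-480/(-2256) + 2216/(-795)))/(-2599 - 418) = (4081 + (-480*(-1/2256) + 2216*(-1/795)))/(-3017) = (4081 + (10/47 - 2216/795))*(-1/3017) = (4081 - 96202/37365)*(-1/3017) = (152390363/37365)*(-1/3017) = -152390363/112730205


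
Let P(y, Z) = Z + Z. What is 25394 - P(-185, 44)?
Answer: 25306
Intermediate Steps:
P(y, Z) = 2*Z
25394 - P(-185, 44) = 25394 - 2*44 = 25394 - 1*88 = 25394 - 88 = 25306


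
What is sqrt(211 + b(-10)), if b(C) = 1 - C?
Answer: sqrt(222) ≈ 14.900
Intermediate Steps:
sqrt(211 + b(-10)) = sqrt(211 + (1 - 1*(-10))) = sqrt(211 + (1 + 10)) = sqrt(211 + 11) = sqrt(222)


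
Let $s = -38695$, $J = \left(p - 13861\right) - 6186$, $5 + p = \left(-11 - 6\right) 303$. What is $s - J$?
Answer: $-13492$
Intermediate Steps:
$p = -5156$ ($p = -5 + \left(-11 - 6\right) 303 = -5 - 5151 = -5156$)
$J = -25203$ ($J = \left(-5156 - 13861\right) - 6186 = -19017 - 6186 = -25203$)
$s - J = -38695 - -25203 = -38695 + 25203 = -13492$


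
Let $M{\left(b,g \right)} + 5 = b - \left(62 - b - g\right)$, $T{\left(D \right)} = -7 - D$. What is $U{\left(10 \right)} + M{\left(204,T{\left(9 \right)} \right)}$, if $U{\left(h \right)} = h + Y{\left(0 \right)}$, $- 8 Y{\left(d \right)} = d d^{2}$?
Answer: $335$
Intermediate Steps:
$Y{\left(d \right)} = - \frac{d^{3}}{8}$ ($Y{\left(d \right)} = - \frac{d d^{2}}{8} = - \frac{d^{3}}{8}$)
$M{\left(b,g \right)} = -67 + g + 2 b$ ($M{\left(b,g \right)} = -5 - \left(62 - g - 2 b\right) = -5 + \left(b + \left(-62 + b + g\right)\right) = -5 + \left(-62 + g + 2 b\right) = -67 + g + 2 b$)
$U{\left(h \right)} = h$ ($U{\left(h \right)} = h - \frac{0^{3}}{8} = h - 0 = h + 0 = h$)
$U{\left(10 \right)} + M{\left(204,T{\left(9 \right)} \right)} = 10 - -325 = 10 + 325 = 335$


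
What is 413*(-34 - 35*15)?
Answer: -230867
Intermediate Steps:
413*(-34 - 35*15) = 413*(-34 - 525) = 413*(-559) = -230867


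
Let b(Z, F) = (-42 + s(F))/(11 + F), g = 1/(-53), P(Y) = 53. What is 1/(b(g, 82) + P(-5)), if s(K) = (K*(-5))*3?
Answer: 31/1219 ≈ 0.025431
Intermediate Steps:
s(K) = -15*K (s(K) = -5*K*3 = -15*K)
g = -1/53 ≈ -0.018868
b(Z, F) = (-42 - 15*F)/(11 + F)
1/(b(g, 82) + P(-5)) = 1/(3*(-14 - 5*82)/(11 + 82) + 53) = 1/(3*(-14 - 410)/93 + 53) = 1/(3*(1/93)*(-424) + 53) = 1/(-424/31 + 53) = 1/(1219/31) = 31/1219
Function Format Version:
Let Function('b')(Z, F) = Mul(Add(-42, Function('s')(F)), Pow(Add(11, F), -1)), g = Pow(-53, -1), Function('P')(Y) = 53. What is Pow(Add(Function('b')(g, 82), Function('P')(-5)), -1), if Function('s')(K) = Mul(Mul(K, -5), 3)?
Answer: Rational(31, 1219) ≈ 0.025431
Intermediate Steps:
Function('s')(K) = Mul(-15, K) (Function('s')(K) = Mul(Mul(-5, K), 3) = Mul(-15, K))
g = Rational(-1, 53) ≈ -0.018868
Function('b')(Z, F) = Mul(Pow(Add(11, F), -1), Add(-42, Mul(-15, F))) (Function('b')(Z, F) = Mul(Add(-42, Mul(-15, F)), Pow(Add(11, F), -1)) = Mul(Pow(Add(11, F), -1), Add(-42, Mul(-15, F))))
Pow(Add(Function('b')(g, 82), Function('P')(-5)), -1) = Pow(Add(Mul(3, Pow(Add(11, 82), -1), Add(-14, Mul(-5, 82))), 53), -1) = Pow(Add(Mul(3, Pow(93, -1), Add(-14, -410)), 53), -1) = Pow(Add(Mul(3, Rational(1, 93), -424), 53), -1) = Pow(Add(Rational(-424, 31), 53), -1) = Pow(Rational(1219, 31), -1) = Rational(31, 1219)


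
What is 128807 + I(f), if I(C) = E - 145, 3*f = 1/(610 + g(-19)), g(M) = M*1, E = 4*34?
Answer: 128798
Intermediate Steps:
E = 136
g(M) = M
f = 1/1773 (f = 1/(3*(610 - 19)) = (1/3)/591 = (1/3)*(1/591) = 1/1773 ≈ 0.00056402)
I(C) = -9 (I(C) = 136 - 145 = -9)
128807 + I(f) = 128807 - 9 = 128798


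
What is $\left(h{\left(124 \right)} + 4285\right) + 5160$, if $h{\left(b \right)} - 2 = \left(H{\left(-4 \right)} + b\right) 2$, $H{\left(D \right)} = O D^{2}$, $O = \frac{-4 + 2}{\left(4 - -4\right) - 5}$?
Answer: $\frac{29021}{3} \approx 9673.7$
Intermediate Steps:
$O = - \frac{2}{3}$ ($O = - \frac{2}{\left(4 + 4\right) - 5} = - \frac{2}{8 - 5} = - \frac{2}{3} \approx -0.66667$)
$H{\left(D \right)} = - \frac{2 D^{2}}{3}$
$h{\left(b \right)} = - \frac{58}{3} + 2 b$ ($h{\left(b \right)} = 2 + \left(- \frac{2 \left(-4\right)^{2}}{3} + b\right) 2 = 2 + \left(\left(- \frac{2}{3}\right) 16 + b\right) 2 = 2 + \left(- \frac{32}{3} + b\right) 2 = 2 + \left(- \frac{64}{3} + 2 b\right) = - \frac{58}{3} + 2 b$)
$\left(h{\left(124 \right)} + 4285\right) + 5160 = \left(\left(- \frac{58}{3} + 2 \cdot 124\right) + 4285\right) + 5160 = \left(\left(- \frac{58}{3} + 248\right) + 4285\right) + 5160 = \left(\frac{686}{3} + 4285\right) + 5160 = \frac{13541}{3} + 5160 = \frac{29021}{3}$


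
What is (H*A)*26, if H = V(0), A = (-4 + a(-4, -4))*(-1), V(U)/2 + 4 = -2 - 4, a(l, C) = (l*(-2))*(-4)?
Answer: -18720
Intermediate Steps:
a(l, C) = 8*l (a(l, C) = -2*l*(-4) = 8*l)
V(U) = -20 (V(U) = -8 + 2*(-2 - 4) = -8 + 2*(-6) = -8 - 12 = -20)
A = 36 (A = (-4 + 8*(-4))*(-1) = (-4 - 32)*(-1) = -36*(-1) = 36)
H = -20
(H*A)*26 = -20*36*26 = -720*26 = -18720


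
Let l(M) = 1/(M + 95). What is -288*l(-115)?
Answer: 72/5 ≈ 14.400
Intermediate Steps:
l(M) = 1/(95 + M)
-288*l(-115) = -288/(95 - 115) = -288/(-20) = -288*(-1/20) = 72/5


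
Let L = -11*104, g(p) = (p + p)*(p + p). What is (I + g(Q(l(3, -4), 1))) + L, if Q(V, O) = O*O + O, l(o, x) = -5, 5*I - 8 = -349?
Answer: -5981/5 ≈ -1196.2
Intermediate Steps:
I = -341/5 (I = 8/5 + (⅕)*(-349) = 8/5 - 349/5 = -341/5 ≈ -68.200)
Q(V, O) = O + O² (Q(V, O) = O² + O = O + O²)
g(p) = 4*p² (g(p) = (2*p)*(2*p) = 4*p²)
L = -1144
(I + g(Q(l(3, -4), 1))) + L = (-341/5 + 4*(1*(1 + 1))²) - 1144 = (-341/5 + 4*(1*2)²) - 1144 = (-341/5 + 4*2²) - 1144 = (-341/5 + 4*4) - 1144 = (-341/5 + 16) - 1144 = -261/5 - 1144 = -5981/5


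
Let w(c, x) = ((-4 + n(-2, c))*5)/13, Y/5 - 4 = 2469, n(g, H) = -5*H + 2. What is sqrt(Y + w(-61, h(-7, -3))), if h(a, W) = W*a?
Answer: 2*sqrt(527345)/13 ≈ 111.72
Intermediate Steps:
n(g, H) = 2 - 5*H
Y = 12365 (Y = 20 + 5*2469 = 20 + 12345 = 12365)
w(c, x) = -10/13 - 25*c/13 (w(c, x) = ((-4 + (2 - 5*c))*5)/13 = ((-2 - 5*c)*5)*(1/13) = (-10 - 25*c)*(1/13) = -10/13 - 25*c/13)
sqrt(Y + w(-61, h(-7, -3))) = sqrt(12365 + (-10/13 - 25/13*(-61))) = sqrt(12365 + (-10/13 + 1525/13)) = sqrt(12365 + 1515/13) = sqrt(162260/13) = 2*sqrt(527345)/13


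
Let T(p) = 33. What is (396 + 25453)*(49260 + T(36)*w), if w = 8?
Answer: 1280145876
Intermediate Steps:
(396 + 25453)*(49260 + T(36)*w) = (396 + 25453)*(49260 + 33*8) = 25849*(49260 + 264) = 25849*49524 = 1280145876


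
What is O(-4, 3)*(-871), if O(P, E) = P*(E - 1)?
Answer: 6968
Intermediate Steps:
O(P, E) = P*(-1 + E)
O(-4, 3)*(-871) = -4*(-1 + 3)*(-871) = -4*2*(-871) = -8*(-871) = 6968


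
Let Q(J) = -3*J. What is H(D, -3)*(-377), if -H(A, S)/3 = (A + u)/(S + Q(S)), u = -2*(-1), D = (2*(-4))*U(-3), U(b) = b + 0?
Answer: 4901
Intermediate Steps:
U(b) = b
D = 24 (D = (2*(-4))*(-3) = -8*(-3) = 24)
u = 2
H(A, S) = 3*(2 + A)/(2*S) (H(A, S) = -3*(A + 2)/(S - 3*S) = -3*(2 + A)/((-2*S)) = -3*(2 + A)*(-1/(2*S)) = -(-3)*(2 + A)/(2*S) = 3*(2 + A)/(2*S))
H(D, -3)*(-377) = ((3/2)*(2 + 24)/(-3))*(-377) = ((3/2)*(-⅓)*26)*(-377) = -13*(-377) = 4901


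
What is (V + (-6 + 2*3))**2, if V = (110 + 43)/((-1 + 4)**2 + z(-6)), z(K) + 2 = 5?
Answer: 2601/16 ≈ 162.56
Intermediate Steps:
z(K) = 3 (z(K) = -2 + 5 = 3)
V = 51/4 (V = (110 + 43)/((-1 + 4)**2 + 3) = 153/(3**2 + 3) = 153/(9 + 3) = 153/12 = 153*(1/12) = 51/4 ≈ 12.750)
(V + (-6 + 2*3))**2 = (51/4 + (-6 + 2*3))**2 = (51/4 + (-6 + 6))**2 = (51/4 + 0)**2 = (51/4)**2 = 2601/16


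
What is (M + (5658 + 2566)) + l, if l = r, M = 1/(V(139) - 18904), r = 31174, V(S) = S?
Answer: 739303469/18765 ≈ 39398.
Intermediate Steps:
M = -1/18765 (M = 1/(139 - 18904) = 1/(-18765) = -1/18765 ≈ -5.3291e-5)
l = 31174
(M + (5658 + 2566)) + l = (-1/18765 + (5658 + 2566)) + 31174 = (-1/18765 + 8224) + 31174 = 154323359/18765 + 31174 = 739303469/18765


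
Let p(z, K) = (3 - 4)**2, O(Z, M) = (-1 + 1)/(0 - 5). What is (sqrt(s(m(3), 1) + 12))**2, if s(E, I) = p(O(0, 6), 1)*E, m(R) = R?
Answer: 15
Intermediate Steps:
O(Z, M) = 0 (O(Z, M) = 0/(-5) = 0*(-1/5) = 0)
p(z, K) = 1 (p(z, K) = (-1)**2 = 1)
s(E, I) = E (s(E, I) = 1*E = E)
(sqrt(s(m(3), 1) + 12))**2 = (sqrt(3 + 12))**2 = (sqrt(15))**2 = 15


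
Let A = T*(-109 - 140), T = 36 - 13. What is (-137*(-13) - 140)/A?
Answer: -547/1909 ≈ -0.28654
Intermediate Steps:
T = 23
A = -5727 (A = 23*(-109 - 140) = 23*(-249) = -5727)
(-137*(-13) - 140)/A = (-137*(-13) - 140)/(-5727) = (1781 - 140)*(-1/5727) = 1641*(-1/5727) = -547/1909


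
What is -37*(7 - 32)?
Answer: 925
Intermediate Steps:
-37*(7 - 32) = -37*(-25) = 925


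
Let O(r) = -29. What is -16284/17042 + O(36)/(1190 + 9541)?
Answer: -87618911/91438851 ≈ -0.95822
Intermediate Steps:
-16284/17042 + O(36)/(1190 + 9541) = -16284/17042 - 29/(1190 + 9541) = -16284*1/17042 - 29/10731 = -8142/8521 - 29*1/10731 = -8142/8521 - 29/10731 = -87618911/91438851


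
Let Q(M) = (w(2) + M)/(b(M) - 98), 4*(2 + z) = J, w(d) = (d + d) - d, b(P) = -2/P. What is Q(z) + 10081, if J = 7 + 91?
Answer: 88992863/8828 ≈ 10081.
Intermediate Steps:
w(d) = d (w(d) = 2*d - d = d)
J = 98
z = 45/2 (z = -2 + (¼)*98 = -2 + 49/2 = 45/2 ≈ 22.500)
Q(M) = (2 + M)/(-98 - 2/M) (Q(M) = (2 + M)/(-2/M - 98) = (2 + M)/(-98 - 2/M))
Q(z) + 10081 = -1*45/2*(2 + 45/2)/(2 + 98*(45/2)) + 10081 = -1*45/2*49/2/(2 + 2205) + 10081 = -1*45/2*49/2/2207 + 10081 = -1*45/2*1/2207*49/2 + 10081 = -2205/8828 + 10081 = 88992863/8828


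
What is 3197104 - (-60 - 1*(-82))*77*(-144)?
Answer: 3441040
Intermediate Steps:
3197104 - (-60 - 1*(-82))*77*(-144) = 3197104 - (-60 + 82)*77*(-144) = 3197104 - 22*77*(-144) = 3197104 - 1694*(-144) = 3197104 - 1*(-243936) = 3197104 + 243936 = 3441040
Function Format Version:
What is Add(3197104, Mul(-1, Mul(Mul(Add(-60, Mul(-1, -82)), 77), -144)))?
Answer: 3441040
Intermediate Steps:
Add(3197104, Mul(-1, Mul(Mul(Add(-60, Mul(-1, -82)), 77), -144))) = Add(3197104, Mul(-1, Mul(Mul(Add(-60, 82), 77), -144))) = Add(3197104, Mul(-1, Mul(Mul(22, 77), -144))) = Add(3197104, Mul(-1, Mul(1694, -144))) = Add(3197104, Mul(-1, -243936)) = Add(3197104, 243936) = 3441040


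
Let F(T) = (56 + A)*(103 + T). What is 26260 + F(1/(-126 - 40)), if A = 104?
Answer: 3547340/83 ≈ 42739.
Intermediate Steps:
F(T) = 16480 + 160*T (F(T) = (56 + 104)*(103 + T) = 160*(103 + T) = 16480 + 160*T)
26260 + F(1/(-126 - 40)) = 26260 + (16480 + 160/(-126 - 40)) = 26260 + (16480 + 160/(-166)) = 26260 + (16480 + 160*(-1/166)) = 26260 + (16480 - 80/83) = 26260 + 1367760/83 = 3547340/83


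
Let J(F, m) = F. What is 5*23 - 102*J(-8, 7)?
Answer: 931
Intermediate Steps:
5*23 - 102*J(-8, 7) = 5*23 - 102*(-8) = 115 + 816 = 931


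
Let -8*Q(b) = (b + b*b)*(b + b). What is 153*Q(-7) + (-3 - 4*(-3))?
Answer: 22509/2 ≈ 11255.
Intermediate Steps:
Q(b) = -b*(b + b**2)/4 (Q(b) = -(b + b*b)*(b + b)/8 = -(b + b**2)*2*b/8 = -b*(b + b**2)/4)
153*Q(-7) + (-3 - 4*(-3)) = 153*((1/4)*(-7)**2*(-1 - 1*(-7))) + (-3 - 4*(-3)) = 153*((1/4)*49*(-1 + 7)) + (-3 + 12) = 153*((1/4)*49*6) + 9 = 153*(147/2) + 9 = 22491/2 + 9 = 22509/2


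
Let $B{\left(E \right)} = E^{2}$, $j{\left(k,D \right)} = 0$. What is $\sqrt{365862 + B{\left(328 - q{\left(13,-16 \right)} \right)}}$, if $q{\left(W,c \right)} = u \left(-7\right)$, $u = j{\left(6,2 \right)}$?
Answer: $\sqrt{473446} \approx 688.07$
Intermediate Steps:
$u = 0$
$q{\left(W,c \right)} = 0$ ($q{\left(W,c \right)} = 0 \left(-7\right) = 0$)
$\sqrt{365862 + B{\left(328 - q{\left(13,-16 \right)} \right)}} = \sqrt{365862 + \left(328 - 0\right)^{2}} = \sqrt{365862 + \left(328 + 0\right)^{2}} = \sqrt{365862 + 328^{2}} = \sqrt{365862 + 107584} = \sqrt{473446}$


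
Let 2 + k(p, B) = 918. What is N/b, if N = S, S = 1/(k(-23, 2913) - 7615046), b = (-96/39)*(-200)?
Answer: -13/48730432000 ≈ -2.6677e-10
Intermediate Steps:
k(p, B) = 916 (k(p, B) = -2 + 918 = 916)
b = 6400/13 (b = ((1/39)*(-96))*(-200) = -32/13*(-200) = 6400/13 ≈ 492.31)
S = -1/7614130 (S = 1/(916 - 7615046) = 1/(-7614130) = -1/7614130 ≈ -1.3133e-7)
N = -1/7614130 ≈ -1.3133e-7
N/b = -1/(7614130*6400/13) = -1/7614130*13/6400 = -13/48730432000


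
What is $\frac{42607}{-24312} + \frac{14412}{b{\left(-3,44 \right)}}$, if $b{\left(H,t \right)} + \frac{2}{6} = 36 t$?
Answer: $\frac{848727775}{115506312} \approx 7.3479$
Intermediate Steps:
$b{\left(H,t \right)} = - \frac{1}{3} + 36 t$
$\frac{42607}{-24312} + \frac{14412}{b{\left(-3,44 \right)}} = \frac{42607}{-24312} + \frac{14412}{- \frac{1}{3} + 36 \cdot 44} = 42607 \left(- \frac{1}{24312}\right) + \frac{14412}{- \frac{1}{3} + 1584} = - \frac{42607}{24312} + \frac{14412}{\frac{4751}{3}} = - \frac{42607}{24312} + 14412 \cdot \frac{3}{4751} = - \frac{42607}{24312} + \frac{43236}{4751} = \frac{848727775}{115506312}$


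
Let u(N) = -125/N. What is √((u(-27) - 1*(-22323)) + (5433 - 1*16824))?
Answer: √885867/9 ≈ 104.58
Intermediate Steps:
√((u(-27) - 1*(-22323)) + (5433 - 1*16824)) = √((-125/(-27) - 1*(-22323)) + (5433 - 1*16824)) = √((-125*(-1/27) + 22323) + (5433 - 16824)) = √((125/27 + 22323) - 11391) = √(602846/27 - 11391) = √(295289/27) = √885867/9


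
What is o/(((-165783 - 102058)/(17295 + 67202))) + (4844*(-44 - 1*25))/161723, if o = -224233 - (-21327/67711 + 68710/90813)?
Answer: 2691596679234639900904750/38050297557564118407 ≈ 70738.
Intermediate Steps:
o = -1378820187382978/6149039043 (o = -224233 - (-21327*1/67711 + 68710*(1/90813)) = -224233 - (-21327/67711 + 68710/90813) = -224233 - 1*2715653959/6149039043 = -224233 - 2715653959/6149039043 = -1378820187382978/6149039043 ≈ -2.2423e+5)
o/(((-165783 - 102058)/(17295 + 67202))) + (4844*(-44 - 1*25))/161723 = -1378820187382978*(17295 + 67202)/(-165783 - 102058)/6149039043 + (4844*(-44 - 1*25))/161723 = -1378820187382978/(6149039043*((-267841/84497))) + (4844*(-44 - 25))*(1/161723) = -1378820187382978/(6149039043*((-267841*1/84497))) + (4844*(-69))*(1/161723) = -1378820187382978/(6149039043*(-38263/12071)) - 334236*1/161723 = -1378820187382978/6149039043*(-12071/38263) - 334236/161723 = 16643738481899927438/235280680902309 - 334236/161723 = 2691596679234639900904750/38050297557564118407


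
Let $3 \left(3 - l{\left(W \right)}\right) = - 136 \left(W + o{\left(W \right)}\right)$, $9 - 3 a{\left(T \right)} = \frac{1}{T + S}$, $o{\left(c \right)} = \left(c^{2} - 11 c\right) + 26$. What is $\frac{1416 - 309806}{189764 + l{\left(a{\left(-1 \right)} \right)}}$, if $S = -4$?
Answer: $- \frac{208163250}{128237701} \approx -1.6233$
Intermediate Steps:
$o{\left(c \right)} = 26 + c^{2} - 11 c$
$a{\left(T \right)} = 3 - \frac{1}{3 \left(-4 + T\right)}$ ($a{\left(T \right)} = 3 - \frac{1}{3 \left(T - 4\right)} = 3 - \frac{1}{3 \left(-4 + T\right)}$)
$l{\left(W \right)} = \frac{3545}{3} - \frac{1360 W}{3} + \frac{136 W^{2}}{3}$ ($l{\left(W \right)} = 3 - \frac{\left(-136\right) \left(W + \left(26 + W^{2} - 11 W\right)\right)}{3} = 3 - \frac{\left(-136\right) \left(26 + W^{2} - 10 W\right)}{3} = 3 - \frac{-3536 - 136 W^{2} + 1360 W}{3} = 3 + \left(\frac{3536}{3} - \frac{1360 W}{3} + \frac{136 W^{2}}{3}\right) = \frac{3545}{3} - \frac{1360 W}{3} + \frac{136 W^{2}}{3}$)
$\frac{1416 - 309806}{189764 + l{\left(a{\left(-1 \right)} \right)}} = \frac{1416 - 309806}{189764 + \left(\frac{3545}{3} - \frac{1360 \frac{-37 + 9 \left(-1\right)}{3 \left(-4 - 1\right)}}{3} + \frac{136 \left(\frac{-37 + 9 \left(-1\right)}{3 \left(-4 - 1\right)}\right)^{2}}{3}\right)} = - \frac{308390}{189764 + \left(\frac{3545}{3} - \frac{1360 \frac{-37 - 9}{3 \left(-5\right)}}{3} + \frac{136 \left(\frac{-37 - 9}{3 \left(-5\right)}\right)^{2}}{3}\right)} = - \frac{308390}{189764 + \left(\frac{3545}{3} - \frac{1360 \cdot \frac{1}{3} \left(- \frac{1}{5}\right) \left(-46\right)}{3} + \frac{136 \left(\frac{1}{3} \left(- \frac{1}{5}\right) \left(-46\right)\right)^{2}}{3}\right)} = - \frac{308390}{189764 + \left(\frac{3545}{3} - \frac{12512}{9} + \frac{136 \left(\frac{46}{15}\right)^{2}}{3}\right)} = - \frac{308390}{189764 + \left(\frac{3545}{3} - \frac{12512}{9} + \frac{136}{3} \cdot \frac{2116}{225}\right)} = - \frac{308390}{189764 + \left(\frac{3545}{3} - \frac{12512}{9} + \frac{287776}{675}\right)} = - \frac{308390}{189764 + \frac{147001}{675}} = - \frac{308390}{\frac{128237701}{675}} = \left(-308390\right) \frac{675}{128237701} = - \frac{208163250}{128237701}$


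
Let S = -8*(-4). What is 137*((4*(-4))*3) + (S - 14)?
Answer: -6558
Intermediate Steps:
S = 32
137*((4*(-4))*3) + (S - 14) = 137*((4*(-4))*3) + (32 - 14) = 137*(-16*3) + 18 = 137*(-48) + 18 = -6576 + 18 = -6558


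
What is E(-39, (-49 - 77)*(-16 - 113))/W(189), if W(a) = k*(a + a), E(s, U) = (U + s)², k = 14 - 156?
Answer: -29214025/5964 ≈ -4898.4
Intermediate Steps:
k = -142
W(a) = -284*a (W(a) = -142*(a + a) = -284*a)
E(-39, (-49 - 77)*(-16 - 113))/W(189) = ((-49 - 77)*(-16 - 113) - 39)²/((-284*189)) = (-126*(-129) - 39)²/(-53676) = (16254 - 39)²*(-1/53676) = 16215²*(-1/53676) = 262926225*(-1/53676) = -29214025/5964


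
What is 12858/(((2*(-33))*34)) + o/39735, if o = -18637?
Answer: -92122343/14860890 ≈ -6.1990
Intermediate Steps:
12858/(((2*(-33))*34)) + o/39735 = 12858/(((2*(-33))*34)) - 18637/39735 = 12858/((-66*34)) - 18637*1/39735 = 12858/(-2244) - 18637/39735 = 12858*(-1/2244) - 18637/39735 = -2143/374 - 18637/39735 = -92122343/14860890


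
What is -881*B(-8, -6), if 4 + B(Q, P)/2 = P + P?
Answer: 28192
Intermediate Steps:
B(Q, P) = -8 + 4*P (B(Q, P) = -8 + 2*(P + P) = -8 + 2*(2*P) = -8 + 4*P)
-881*B(-8, -6) = -881*(-8 + 4*(-6)) = -881*(-8 - 24) = -881*(-32) = 28192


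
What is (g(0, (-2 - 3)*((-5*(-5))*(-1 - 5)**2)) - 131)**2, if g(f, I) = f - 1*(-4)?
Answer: 16129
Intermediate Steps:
g(f, I) = 4 + f (g(f, I) = f + 4 = 4 + f)
(g(0, (-2 - 3)*((-5*(-5))*(-1 - 5)**2)) - 131)**2 = ((4 + 0) - 131)**2 = (4 - 131)**2 = (-127)**2 = 16129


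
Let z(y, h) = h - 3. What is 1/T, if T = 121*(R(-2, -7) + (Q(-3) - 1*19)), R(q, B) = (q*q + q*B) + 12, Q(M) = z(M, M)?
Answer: 1/605 ≈ 0.0016529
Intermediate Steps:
z(y, h) = -3 + h
Q(M) = -3 + M
R(q, B) = 12 + q² + B*q (R(q, B) = (q² + B*q) + 12 = 12 + q² + B*q)
T = 605 (T = 121*((12 + (-2)² - 7*(-2)) + ((-3 - 3) - 1*19)) = 121*((12 + 4 + 14) + (-6 - 19)) = 121*(30 - 25) = 121*5 = 605)
1/T = 1/605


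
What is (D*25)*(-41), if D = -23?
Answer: 23575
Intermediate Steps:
(D*25)*(-41) = -23*25*(-41) = -575*(-41) = 23575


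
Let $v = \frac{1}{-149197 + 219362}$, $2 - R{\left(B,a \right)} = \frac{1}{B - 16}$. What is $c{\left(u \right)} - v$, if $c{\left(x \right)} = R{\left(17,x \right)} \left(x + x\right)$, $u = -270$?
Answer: $- \frac{37889101}{70165} \approx -540.0$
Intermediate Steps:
$R{\left(B,a \right)} = 2 - \frac{1}{-16 + B}$ ($R{\left(B,a \right)} = 2 - \frac{1}{B - 16} = 2 - \frac{1}{-16 + B}$)
$c{\left(x \right)} = 2 x$ ($c{\left(x \right)} = \frac{-33 + 2 \cdot 17}{-16 + 17} \left(x + x\right) = \frac{-33 + 34}{1} \cdot 2 x = 1 \cdot 1 \cdot 2 x = 1 \cdot 2 x = 2 x$)
$v = \frac{1}{70165} \approx 1.4252 \cdot 10^{-5}$
$c{\left(u \right)} - v = 2 \left(-270\right) - \frac{1}{70165} = -540 - \frac{1}{70165} = - \frac{37889101}{70165}$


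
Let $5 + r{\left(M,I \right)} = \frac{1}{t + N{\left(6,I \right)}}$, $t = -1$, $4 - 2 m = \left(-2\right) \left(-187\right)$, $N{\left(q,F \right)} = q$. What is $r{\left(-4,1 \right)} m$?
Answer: $888$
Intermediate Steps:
$m = -185$ ($m = 2 - \frac{\left(-2\right) \left(-187\right)}{2} = 2 - 187 = -185$)
$r{\left(M,I \right)} = - \frac{24}{5}$ ($r{\left(M,I \right)} = -5 + \frac{1}{-1 + 6} = -5 + \frac{1}{5} = - \frac{24}{5}$)
$r{\left(-4,1 \right)} m = \left(- \frac{24}{5}\right) \left(-185\right) = 888$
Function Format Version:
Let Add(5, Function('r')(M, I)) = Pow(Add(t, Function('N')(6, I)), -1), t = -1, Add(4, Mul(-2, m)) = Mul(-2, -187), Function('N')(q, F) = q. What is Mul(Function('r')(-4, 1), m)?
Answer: 888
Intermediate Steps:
m = -185 (m = Add(2, Mul(Rational(-1, 2), Mul(-2, -187))) = Add(2, Mul(Rational(-1, 2), 374)) = Add(2, -187) = -185)
Function('r')(M, I) = Rational(-24, 5) (Function('r')(M, I) = Add(-5, Pow(Add(-1, 6), -1)) = Add(-5, Pow(5, -1)) = Add(-5, Rational(1, 5)) = Rational(-24, 5))
Mul(Function('r')(-4, 1), m) = Mul(Rational(-24, 5), -185) = 888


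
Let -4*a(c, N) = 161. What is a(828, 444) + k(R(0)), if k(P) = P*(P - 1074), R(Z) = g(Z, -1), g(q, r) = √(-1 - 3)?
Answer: -177/4 - 2148*I ≈ -44.25 - 2148.0*I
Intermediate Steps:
a(c, N) = -161/4 (a(c, N) = -¼*161 = -161/4)
g(q, r) = 2*I (g(q, r) = √(-4) = 2*I)
R(Z) = 2*I
k(P) = P*(-1074 + P)
a(828, 444) + k(R(0)) = -161/4 + (2*I)*(-1074 + 2*I) = -161/4 + 2*I*(-1074 + 2*I)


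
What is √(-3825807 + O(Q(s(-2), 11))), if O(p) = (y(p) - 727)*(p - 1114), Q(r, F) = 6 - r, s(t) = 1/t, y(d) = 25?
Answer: I*√3048342 ≈ 1745.9*I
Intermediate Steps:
O(p) = 782028 - 702*p (O(p) = (25 - 727)*(p - 1114) = -702*(-1114 + p) = 782028 - 702*p)
√(-3825807 + O(Q(s(-2), 11))) = √(-3825807 + (782028 - 702*(6 - 1/(-2)))) = √(-3825807 + (782028 - 702*(6 - 1*(-½)))) = √(-3825807 + (782028 - 702*(6 + ½))) = √(-3825807 + (782028 - 702*13/2)) = √(-3825807 + (782028 - 4563)) = √(-3825807 + 777465) = √(-3048342) = I*√3048342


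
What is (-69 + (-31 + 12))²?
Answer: 7744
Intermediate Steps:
(-69 + (-31 + 12))² = (-69 - 19)² = (-88)² = 7744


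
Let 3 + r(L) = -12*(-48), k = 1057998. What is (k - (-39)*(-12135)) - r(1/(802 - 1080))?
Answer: 584160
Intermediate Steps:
r(L) = 573 (r(L) = -3 - 12*(-48) = -3 + 576 = 573)
(k - (-39)*(-12135)) - r(1/(802 - 1080)) = (1057998 - (-39)*(-12135)) - 1*573 = (1057998 - 1*473265) - 573 = (1057998 - 473265) - 573 = 584733 - 573 = 584160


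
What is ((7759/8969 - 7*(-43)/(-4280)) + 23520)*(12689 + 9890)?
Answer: 20386585314892329/38387320 ≈ 5.3108e+8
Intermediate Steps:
((7759/8969 - 7*(-43)/(-4280)) + 23520)*(12689 + 9890) = ((7759*(1/8969) + 301*(-1/4280)) + 23520)*22579 = ((7759/8969 - 301/4280) + 23520)*22579 = (30508851/38387320 + 23520)*22579 = (902900275251/38387320)*22579 = 20386585314892329/38387320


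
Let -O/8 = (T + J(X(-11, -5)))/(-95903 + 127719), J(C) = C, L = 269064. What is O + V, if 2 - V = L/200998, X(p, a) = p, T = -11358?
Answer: 1406908413/399684523 ≈ 3.5200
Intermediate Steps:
V = 66466/100499 (V = 2 - 269064/200998 = 2 - 1*134532/100499 = 2 - 134532/100499 = 66466/100499 ≈ 0.66136)
O = 11369/3977 (O = -8*(-11358 - 11)/(-95903 + 127719) = -(-90952)/31816 = -8*(-11369/31816) = 11369/3977 ≈ 2.8587)
O + V = 11369/3977 + 66466/100499 = 1406908413/399684523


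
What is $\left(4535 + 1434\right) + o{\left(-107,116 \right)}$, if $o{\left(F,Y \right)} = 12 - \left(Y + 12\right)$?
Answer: $5853$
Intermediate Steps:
$o{\left(F,Y \right)} = - Y$ ($o{\left(F,Y \right)} = 12 - \left(12 + Y\right) = - Y$)
$\left(4535 + 1434\right) + o{\left(-107,116 \right)} = \left(4535 + 1434\right) - 116 = 5969 - 116 = 5853$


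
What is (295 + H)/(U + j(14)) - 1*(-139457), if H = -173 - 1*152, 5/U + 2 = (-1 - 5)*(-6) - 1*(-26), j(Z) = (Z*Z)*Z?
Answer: 4592179193/32929 ≈ 1.3946e+5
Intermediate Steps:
j(Z) = Z³ (j(Z) = Z²*Z = Z³)
U = 1/12 (U = 5/(-2 + ((-1 - 5)*(-6) - 1*(-26))) = 5/(-2 + (-6*(-6) + 26)) = 5/(-2 + (36 + 26)) = 5/(-2 + 62) = 5/60 = 5*(1/60) = 1/12 ≈ 0.083333)
H = -325 (H = -173 - 152 = -325)
(295 + H)/(U + j(14)) - 1*(-139457) = (295 - 325)/(1/12 + 14³) - 1*(-139457) = -30/(1/12 + 2744) + 139457 = -30/(32929/12) + 139457 = (12/32929)*(-30) + 139457 = -360/32929 + 139457 = 4592179193/32929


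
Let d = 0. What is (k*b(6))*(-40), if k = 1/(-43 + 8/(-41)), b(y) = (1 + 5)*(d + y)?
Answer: 59040/1771 ≈ 33.337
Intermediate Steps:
b(y) = 6*y (b(y) = (1 + 5)*(0 + y) = 6*y)
k = -41/1771 (k = 1/(-43 + 8*(-1/41)) = 1/(-43 - 8/41) = 1/(-1771/41) = -41/1771 ≈ -0.023151)
(k*b(6))*(-40) = -246*6/1771*(-40) = -41/1771*36*(-40) = -1476/1771*(-40) = 59040/1771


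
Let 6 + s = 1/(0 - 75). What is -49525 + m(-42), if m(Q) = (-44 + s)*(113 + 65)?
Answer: -4382053/75 ≈ -58427.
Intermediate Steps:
s = -451/75 (s = -6 + 1/(0 - 75) = -6 + 1/(-75) = -6 - 1/75 = -451/75 ≈ -6.0133)
m(Q) = -667678/75 (m(Q) = (-44 - 451/75)*(113 + 65) = -3751/75*178 = -667678/75)
-49525 + m(-42) = -49525 - 667678/75 = -4382053/75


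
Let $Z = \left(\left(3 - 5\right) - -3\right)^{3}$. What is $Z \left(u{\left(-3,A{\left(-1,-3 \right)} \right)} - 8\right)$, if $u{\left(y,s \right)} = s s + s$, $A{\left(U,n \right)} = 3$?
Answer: $4$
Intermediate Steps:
$u{\left(y,s \right)} = s + s^{2}$ ($u{\left(y,s \right)} = s^{2} + s = s + s^{2}$)
$Z = 1$ ($Z = \left(\left(3 - 5\right) + 3\right)^{3} = \left(-2 + 3\right)^{3} = 1^{3} = 1$)
$Z \left(u{\left(-3,A{\left(-1,-3 \right)} \right)} - 8\right) = 1 \left(3 \left(1 + 3\right) - 8\right) = 1 \left(3 \cdot 4 - 8\right) = 1 \left(12 - 8\right) = 1 \cdot 4 = 4$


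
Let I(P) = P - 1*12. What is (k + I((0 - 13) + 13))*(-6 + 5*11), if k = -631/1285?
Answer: -786499/1285 ≈ -612.06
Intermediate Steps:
k = -631/1285 (k = -631*1/1285 = -631/1285 ≈ -0.49105)
I(P) = -12 + P (I(P) = P - 12 = -12 + P)
(k + I((0 - 13) + 13))*(-6 + 5*11) = (-631/1285 + (-12 + ((0 - 13) + 13)))*(-6 + 5*11) = (-631/1285 + (-12 + (-13 + 13)))*(-6 + 55) = (-631/1285 + (-12 + 0))*49 = (-631/1285 - 12)*49 = -16051/1285*49 = -786499/1285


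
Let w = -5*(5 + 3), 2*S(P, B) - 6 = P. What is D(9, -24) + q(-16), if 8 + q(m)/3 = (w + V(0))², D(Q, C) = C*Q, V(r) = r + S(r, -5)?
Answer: 3867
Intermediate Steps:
S(P, B) = 3 + P/2
V(r) = 3 + 3*r/2 (V(r) = r + (3 + r/2) = 3 + 3*r/2)
w = -40 (w = -5*8 = -40)
q(m) = 4083 (q(m) = -24 + 3*(-40 + (3 + (3/2)*0))² = -24 + 3*(-40 + (3 + 0))² = -24 + 3*(-40 + 3)² = -24 + 3*(-37)² = -24 + 3*1369 = -24 + 4107 = 4083)
D(9, -24) + q(-16) = -24*9 + 4083 = -216 + 4083 = 3867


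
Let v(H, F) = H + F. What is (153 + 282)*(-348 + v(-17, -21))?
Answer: -167910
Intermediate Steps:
v(H, F) = F + H
(153 + 282)*(-348 + v(-17, -21)) = (153 + 282)*(-348 + (-21 - 17)) = 435*(-348 - 38) = 435*(-386) = -167910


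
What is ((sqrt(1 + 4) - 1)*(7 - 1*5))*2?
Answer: -4 + 4*sqrt(5) ≈ 4.9443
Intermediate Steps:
((sqrt(1 + 4) - 1)*(7 - 1*5))*2 = ((sqrt(5) - 1)*(7 - 5))*2 = ((-1 + sqrt(5))*2)*2 = (-2 + 2*sqrt(5))*2 = -4 + 4*sqrt(5)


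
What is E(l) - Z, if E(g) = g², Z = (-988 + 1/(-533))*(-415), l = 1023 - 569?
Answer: -108681247/533 ≈ -2.0390e+5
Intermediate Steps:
l = 454
Z = 218541075/533 (Z = (-988 - 1/533)*(-415) = -526605/533*(-415) = 218541075/533 ≈ 4.1002e+5)
E(l) - Z = 454² - 1*218541075/533 = 206116 - 218541075/533 = -108681247/533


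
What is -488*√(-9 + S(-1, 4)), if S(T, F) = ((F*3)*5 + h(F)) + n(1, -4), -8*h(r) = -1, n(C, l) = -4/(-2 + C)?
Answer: -2562*√2 ≈ -3623.2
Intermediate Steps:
n(C, l) = -4/(-2 + C)
h(r) = ⅛ (h(r) = -⅛*(-1) = ⅛)
S(T, F) = 33/8 + 15*F (S(T, F) = ((F*3)*5 + ⅛) - 4/(-2 + 1) = ((3*F)*5 + ⅛) - 4/(-1) = (15*F + ⅛) - 4*(-1) = (⅛ + 15*F) + 4 = 33/8 + 15*F)
-488*√(-9 + S(-1, 4)) = -488*√(-9 + (33/8 + 15*4)) = -488*√(-9 + (33/8 + 60)) = -488*√(-9 + 513/8) = -2562*√2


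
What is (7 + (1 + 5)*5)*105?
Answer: 3885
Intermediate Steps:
(7 + (1 + 5)*5)*105 = (7 + 6*5)*105 = (7 + 30)*105 = 37*105 = 3885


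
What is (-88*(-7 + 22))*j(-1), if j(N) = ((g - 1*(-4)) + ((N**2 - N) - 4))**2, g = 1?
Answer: -11880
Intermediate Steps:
j(N) = (1 + N**2 - N)**2 (j(N) = ((1 - 1*(-4)) + ((N**2 - N) - 4))**2 = ((1 + 4) + (-4 + N**2 - N))**2 = (5 + (-4 + N**2 - N))**2 = (1 + N**2 - N)**2)
(-88*(-7 + 22))*j(-1) = (-88*(-7 + 22))*(1 + (-1)**2 - 1*(-1))**2 = (-88*15)*(1 + 1 + 1)**2 = -1320*3**2 = -1320*9 = -11880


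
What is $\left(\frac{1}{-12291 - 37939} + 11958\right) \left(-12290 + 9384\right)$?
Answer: $- \frac{872744942567}{25115} \approx -3.475 \cdot 10^{7}$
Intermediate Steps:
$\left(\frac{1}{-12291 - 37939} + 11958\right) \left(-12290 + 9384\right) = \left(\frac{1}{-50230} + 11958\right) \left(-2906\right) = \left(- \frac{1}{50230} + 11958\right) \left(-2906\right) = \frac{600650339}{50230} \left(-2906\right) = - \frac{872744942567}{25115}$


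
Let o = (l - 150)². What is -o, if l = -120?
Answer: -72900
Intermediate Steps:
o = 72900 (o = (-120 - 150)² = (-270)² = 72900)
-o = -1*72900 = -72900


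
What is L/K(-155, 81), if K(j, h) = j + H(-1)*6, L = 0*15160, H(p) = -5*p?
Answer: 0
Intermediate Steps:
L = 0
K(j, h) = 30 + j (K(j, h) = j - 5*(-1)*6 = j + 5*6 = j + 30 = 30 + j)
L/K(-155, 81) = 0/(30 - 155) = 0/(-125) = 0*(-1/125) = 0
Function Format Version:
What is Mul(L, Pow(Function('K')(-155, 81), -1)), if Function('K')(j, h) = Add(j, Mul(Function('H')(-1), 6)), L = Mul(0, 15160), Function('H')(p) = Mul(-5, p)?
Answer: 0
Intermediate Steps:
L = 0
Function('K')(j, h) = Add(30, j) (Function('K')(j, h) = Add(j, Mul(Mul(-5, -1), 6)) = Add(j, Mul(5, 6)) = Add(j, 30) = Add(30, j))
Mul(L, Pow(Function('K')(-155, 81), -1)) = Mul(0, Pow(Add(30, -155), -1)) = Mul(0, Pow(-125, -1)) = Mul(0, Rational(-1, 125)) = 0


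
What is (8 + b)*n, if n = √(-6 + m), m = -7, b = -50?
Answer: -42*I*√13 ≈ -151.43*I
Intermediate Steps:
n = I*√13 (n = √(-6 - 7) = √(-13) = I*√13 ≈ 3.6056*I)
(8 + b)*n = (8 - 50)*(I*√13) = -42*I*√13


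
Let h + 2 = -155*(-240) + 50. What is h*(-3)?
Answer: -111744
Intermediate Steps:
h = 37248 (h = -2 + (-155*(-240) + 50) = -2 + (37200 + 50) = -2 + 37250 = 37248)
h*(-3) = 37248*(-3) = -111744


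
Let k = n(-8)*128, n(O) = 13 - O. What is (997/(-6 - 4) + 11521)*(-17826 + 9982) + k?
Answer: -447929946/5 ≈ -8.9586e+7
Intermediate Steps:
k = 2688 (k = (13 - 1*(-8))*128 = (13 + 8)*128 = 21*128 = 2688)
(997/(-6 - 4) + 11521)*(-17826 + 9982) + k = (997/(-6 - 4) + 11521)*(-17826 + 9982) + 2688 = (997/(-10) + 11521)*(-7844) + 2688 = (997*(-⅒) + 11521)*(-7844) + 2688 = (-997/10 + 11521)*(-7844) + 2688 = (114213/10)*(-7844) + 2688 = -447943386/5 + 2688 = -447929946/5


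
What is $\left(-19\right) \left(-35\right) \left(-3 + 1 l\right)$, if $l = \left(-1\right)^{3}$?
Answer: $-2660$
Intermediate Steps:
$l = -1$
$\left(-19\right) \left(-35\right) \left(-3 + 1 l\right) = \left(-19\right) \left(-35\right) \left(-3 + 1 \left(-1\right)\right) = 665 \left(-3 - 1\right) = 665 \left(-4\right) = -2660$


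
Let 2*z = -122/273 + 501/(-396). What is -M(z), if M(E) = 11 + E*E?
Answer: -752399729/64128064 ≈ -11.733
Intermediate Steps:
z = -6855/8008 (z = (-122/273 + 501/(-396))/2 = (-122*1/273 + 501*(-1/396))/2 = (-122/273 - 167/132)/2 = (1/2)*(-6855/4004) = -6855/8008 ≈ -0.85602)
M(E) = 11 + E**2
-M(z) = -(11 + (-6855/8008)**2) = -(11 + 46991025/64128064) = -1*752399729/64128064 = -752399729/64128064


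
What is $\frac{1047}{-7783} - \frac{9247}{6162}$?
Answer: $- \frac{78421015}{47958846} \approx -1.6352$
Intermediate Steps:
$\frac{1047}{-7783} - \frac{9247}{6162} = 1047 \left(- \frac{1}{7783}\right) - \frac{9247}{6162} = - \frac{1047}{7783} - \frac{9247}{6162} = - \frac{78421015}{47958846}$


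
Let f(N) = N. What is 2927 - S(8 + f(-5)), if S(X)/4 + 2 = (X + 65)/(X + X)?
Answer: 8669/3 ≈ 2889.7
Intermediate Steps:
S(X) = -8 + 2*(65 + X)/X (S(X) = -8 + 4*((X + 65)/(X + X)) = -8 + 4*((65 + X)/((2*X))) = -8 + 4*((65 + X)*(1/(2*X))) = -8 + 4*((65 + X)/(2*X)) = -8 + 2*(65 + X)/X)
2927 - S(8 + f(-5)) = 2927 - (-6 + 130/(8 - 5)) = 2927 - (-6 + 130/3) = 2927 - 1*112/3 = 2927 - 112/3 = 8669/3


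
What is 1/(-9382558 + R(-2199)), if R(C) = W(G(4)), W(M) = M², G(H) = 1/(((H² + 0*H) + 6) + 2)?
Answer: -576/5404353407 ≈ -1.0658e-7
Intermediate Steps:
G(H) = 1/(8 + H²) (G(H) = 1/(((H² + 0) + 6) + 2) = 1/((H² + 6) + 2) = 1/((6 + H²) + 2) = 1/(8 + H²))
R(C) = 1/576 (R(C) = (1/(8 + 4²))² = (1/(8 + 16))² = (1/24)² = 1/576)
1/(-9382558 + R(-2199)) = 1/(-9382558 + 1/576) = 1/(-5404353407/576) = -576/5404353407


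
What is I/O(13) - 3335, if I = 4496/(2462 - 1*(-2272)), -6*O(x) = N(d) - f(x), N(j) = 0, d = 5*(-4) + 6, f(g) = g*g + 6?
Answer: -460475629/138075 ≈ -3335.0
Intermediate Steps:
f(g) = 6 + g**2 (f(g) = g**2 + 6 = 6 + g**2)
d = -14 (d = -20 + 6 = -14)
O(x) = 1 + x**2/6 (O(x) = -(0 - (6 + x**2))/6 = -(0 + (-6 - x**2))/6 = -(-6 - x**2)/6 = 1 + x**2/6)
I = 2248/2367 (I = 4496/(2462 + 2272) = 4496/4734 = 4496*(1/4734) = 2248/2367 ≈ 0.94973)
I/O(13) - 3335 = 2248/(2367*(1 + (1/6)*13**2)) - 3335 = 2248/(2367*(1 + (1/6)*169)) - 3335 = 2248/(2367*(1 + 169/6)) - 3335 = 2248/(2367*(175/6)) - 3335 = (2248/2367)*(6/175) - 3335 = 4496/138075 - 3335 = -460475629/138075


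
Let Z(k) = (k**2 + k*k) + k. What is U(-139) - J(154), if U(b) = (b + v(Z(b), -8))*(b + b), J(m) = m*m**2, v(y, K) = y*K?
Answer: 82017050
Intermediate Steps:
Z(k) = k + 2*k**2 (Z(k) = (k**2 + k**2) + k = 2*k**2 + k = k + 2*k**2)
v(y, K) = K*y
J(m) = m**3
U(b) = 2*b*(b - 8*b*(1 + 2*b)) (U(b) = (b - 8*b*(1 + 2*b))*(b + b) = (b - 8*b*(1 + 2*b))*(2*b) = 2*b*(b - 8*b*(1 + 2*b)))
U(-139) - J(154) = (-139)**2*(-14 - 32*(-139)) - 1*154**3 = 19321*(-14 + 4448) - 1*3652264 = 19321*4434 - 3652264 = 85669314 - 3652264 = 82017050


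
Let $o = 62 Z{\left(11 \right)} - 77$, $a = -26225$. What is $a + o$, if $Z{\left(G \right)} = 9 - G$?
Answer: $-26426$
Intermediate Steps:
$o = -201$ ($o = 62 \left(9 - 11\right) - 77 = 62 \left(-2\right) - 77 = -124 - 77 = -201$)
$a + o = -26225 - 201 = -26426$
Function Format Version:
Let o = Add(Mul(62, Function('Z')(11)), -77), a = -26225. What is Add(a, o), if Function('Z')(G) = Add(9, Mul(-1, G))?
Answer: -26426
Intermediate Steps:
o = -201 (o = Add(Mul(62, Add(9, Mul(-1, 11))), -77) = Add(Mul(62, Add(9, -11)), -77) = Add(Mul(62, -2), -77) = Add(-124, -77) = -201)
Add(a, o) = Add(-26225, -201) = -26426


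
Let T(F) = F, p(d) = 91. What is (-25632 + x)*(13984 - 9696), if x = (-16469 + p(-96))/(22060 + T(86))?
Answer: -1217068721600/11073 ≈ -1.0991e+8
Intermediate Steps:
x = -8189/11073 (x = (-16469 + 91)/(22060 + 86) = -16378/22146 = -16378*1/22146 = -8189/11073 ≈ -0.73955)
(-25632 + x)*(13984 - 9696) = (-25632 - 8189/11073)*(13984 - 9696) = -283831325/11073*4288 = -1217068721600/11073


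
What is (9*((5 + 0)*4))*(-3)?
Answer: -540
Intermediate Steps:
(9*((5 + 0)*4))*(-3) = (9*(5*4))*(-3) = (9*20)*(-3) = 180*(-3) = -540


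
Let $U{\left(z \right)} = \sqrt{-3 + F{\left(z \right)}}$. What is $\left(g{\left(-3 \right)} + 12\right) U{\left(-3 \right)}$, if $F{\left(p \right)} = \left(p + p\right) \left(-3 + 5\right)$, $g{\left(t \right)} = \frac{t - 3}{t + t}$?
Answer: $13 i \sqrt{15} \approx 50.349 i$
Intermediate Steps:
$g{\left(t \right)} = \frac{-3 + t}{2 t}$
$F{\left(p \right)} = 4 p$ ($F{\left(p \right)} = 2 p 2 = 4 p$)
$U{\left(z \right)} = \sqrt{-3 + 4 z}$
$\left(g{\left(-3 \right)} + 12\right) U{\left(-3 \right)} = \left(\frac{-3 - 3}{2 \left(-3\right)} + 12\right) \sqrt{-3 + 4 \left(-3\right)} = \left(\frac{1}{2} \left(- \frac{1}{3}\right) \left(-6\right) + 12\right) \sqrt{-3 - 12} = \left(1 + 12\right) \sqrt{-15} = 13 i \sqrt{15}$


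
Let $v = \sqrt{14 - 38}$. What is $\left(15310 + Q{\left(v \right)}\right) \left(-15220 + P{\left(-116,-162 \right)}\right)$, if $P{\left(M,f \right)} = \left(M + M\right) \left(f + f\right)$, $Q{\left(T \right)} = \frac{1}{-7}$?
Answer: $917795316$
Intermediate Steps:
$v = 2 i \sqrt{6}$ ($v = \sqrt{-24} = 2 i \sqrt{6} \approx 4.899 i$)
$Q{\left(T \right)} = - \frac{1}{7}$
$P{\left(M,f \right)} = 4 M f$ ($P{\left(M,f \right)} = 2 M 2 f = 4 M f$)
$\left(15310 + Q{\left(v \right)}\right) \left(-15220 + P{\left(-116,-162 \right)}\right) = \left(15310 - \frac{1}{7}\right) \left(-15220 + 4 \left(-116\right) \left(-162\right)\right) = \frac{107169 \left(-15220 + 75168\right)}{7} = \frac{107169}{7} \cdot 59948 = 917795316$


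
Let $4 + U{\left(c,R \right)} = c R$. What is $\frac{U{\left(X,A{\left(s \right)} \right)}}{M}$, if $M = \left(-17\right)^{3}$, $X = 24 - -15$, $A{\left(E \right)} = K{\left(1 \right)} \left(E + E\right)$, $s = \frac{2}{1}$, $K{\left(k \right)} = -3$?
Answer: $\frac{472}{4913} \approx 0.096072$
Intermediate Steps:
$s = 2$ ($s = 2 \cdot 1 = 2$)
$A{\left(E \right)} = - 6 E$ ($A{\left(E \right)} = - 3 \left(E + E\right) = - 3 \cdot 2 E = - 6 E$)
$X = 39$ ($X = 24 + 15 = 39$)
$M = -4913$
$U{\left(c,R \right)} = -4 + R c$ ($U{\left(c,R \right)} = -4 + c R = -4 + R c$)
$\frac{U{\left(X,A{\left(s \right)} \right)}}{M} = \frac{-4 + \left(-6\right) 2 \cdot 39}{-4913} = \left(-4 - 468\right) \left(- \frac{1}{4913}\right) = \left(-472\right) \left(- \frac{1}{4913}\right) = \frac{472}{4913}$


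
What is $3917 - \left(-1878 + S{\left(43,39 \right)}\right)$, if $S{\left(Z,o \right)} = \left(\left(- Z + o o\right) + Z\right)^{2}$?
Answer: $-2307646$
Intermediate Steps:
$S{\left(Z,o \right)} = o^{4}$ ($S{\left(Z,o \right)} = \left(\left(- Z + o^{2}\right) + Z\right)^{2} = \left(\left(o^{2} - Z\right) + Z\right)^{2} = \left(o^{2}\right)^{2} = o^{4}$)
$3917 - \left(-1878 + S{\left(43,39 \right)}\right) = 3917 + \left(1878 - 39^{4}\right) = 3917 + \left(1878 - 2313441\right) = 3917 - 2311563 = -2307646$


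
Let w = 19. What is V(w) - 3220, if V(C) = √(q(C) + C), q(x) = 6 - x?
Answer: -3220 + √6 ≈ -3217.6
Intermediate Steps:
V(C) = √6 (V(C) = √((6 - C) + C) = √6)
V(w) - 3220 = √6 - 3220 = -3220 + √6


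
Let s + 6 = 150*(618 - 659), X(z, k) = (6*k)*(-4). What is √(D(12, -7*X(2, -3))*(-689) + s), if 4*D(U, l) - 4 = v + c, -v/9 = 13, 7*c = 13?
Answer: √2545718/14 ≈ 113.97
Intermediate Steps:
X(z, k) = -24*k
c = 13/7 (c = (⅐)*13 = 13/7 ≈ 1.8571)
v = -117 (v = -9*13 = -117)
D(U, l) = -389/14 (D(U, l) = 1 + (-117 + 13/7)/4 = 1 + (¼)*(-806/7) = 1 - 403/14 = -389/14)
s = -6156 (s = -6 + 150*(618 - 659) = -6 + 150*(-41) = -6 - 6150 = -6156)
√(D(12, -7*X(2, -3))*(-689) + s) = √(-389/14*(-689) - 6156) = √(268021/14 - 6156) = √(181837/14) = √2545718/14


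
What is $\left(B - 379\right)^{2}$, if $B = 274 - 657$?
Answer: $580644$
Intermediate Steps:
$B = -383$ ($B = 274 - 657 = -383$)
$\left(B - 379\right)^{2} = \left(-383 - 379\right)^{2} = \left(-762\right)^{2} = 580644$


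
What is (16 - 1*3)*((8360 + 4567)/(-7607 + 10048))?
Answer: 168051/2441 ≈ 68.845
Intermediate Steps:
(16 - 1*3)*((8360 + 4567)/(-7607 + 10048)) = (16 - 3)*(12927/2441) = 13*(12927*(1/2441)) = 13*(12927/2441) = 168051/2441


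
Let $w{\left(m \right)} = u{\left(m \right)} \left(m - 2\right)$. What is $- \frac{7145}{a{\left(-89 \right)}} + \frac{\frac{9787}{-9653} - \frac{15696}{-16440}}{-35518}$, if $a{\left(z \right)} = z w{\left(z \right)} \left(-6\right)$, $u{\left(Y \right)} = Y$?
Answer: $- \frac{59869781275249}{36275717007070905} \approx -0.0016504$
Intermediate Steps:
$w{\left(m \right)} = m \left(-2 + m\right)$ ($w{\left(m \right)} = m \left(m - 2\right) = m \left(-2 + m\right)$)
$a{\left(z \right)} = - 6 z^{2} \left(-2 + z\right)$ ($a{\left(z \right)} = z z \left(-2 + z\right) \left(-6\right) = z^{2} \left(-2 + z\right) \left(-6\right) = - 6 z^{2} \left(-2 + z\right)$)
$- \frac{7145}{a{\left(-89 \right)}} + \frac{\frac{9787}{-9653} - \frac{15696}{-16440}}{-35518} = - \frac{7145}{6 \left(-89\right)^{2} \left(2 - -89\right)} + \frac{\frac{9787}{-9653} - \frac{15696}{-16440}}{-35518} = - \frac{7145}{6 \cdot 7921 \left(2 + 89\right)} + \left(9787 \left(- \frac{1}{9653}\right) - - \frac{654}{685}\right) \left(- \frac{1}{35518}\right) = - \frac{7145}{6 \cdot 7921 \cdot 91} + \left(- \frac{9787}{9653} + \frac{654}{685}\right) \left(- \frac{1}{35518}\right) = - \frac{7145}{4324866} - - \frac{391033}{234855848990} = \left(-7145\right) \frac{1}{4324866} + \frac{391033}{234855848990} = - \frac{7145}{4324866} + \frac{391033}{234855848990} = - \frac{59869781275249}{36275717007070905}$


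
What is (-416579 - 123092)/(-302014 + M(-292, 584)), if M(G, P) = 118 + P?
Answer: 49061/27392 ≈ 1.7911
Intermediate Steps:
(-416579 - 123092)/(-302014 + M(-292, 584)) = (-416579 - 123092)/(-302014 + (118 + 584)) = -539671/(-302014 + 702) = -539671/(-301312) = -539671*(-1/301312) = 49061/27392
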